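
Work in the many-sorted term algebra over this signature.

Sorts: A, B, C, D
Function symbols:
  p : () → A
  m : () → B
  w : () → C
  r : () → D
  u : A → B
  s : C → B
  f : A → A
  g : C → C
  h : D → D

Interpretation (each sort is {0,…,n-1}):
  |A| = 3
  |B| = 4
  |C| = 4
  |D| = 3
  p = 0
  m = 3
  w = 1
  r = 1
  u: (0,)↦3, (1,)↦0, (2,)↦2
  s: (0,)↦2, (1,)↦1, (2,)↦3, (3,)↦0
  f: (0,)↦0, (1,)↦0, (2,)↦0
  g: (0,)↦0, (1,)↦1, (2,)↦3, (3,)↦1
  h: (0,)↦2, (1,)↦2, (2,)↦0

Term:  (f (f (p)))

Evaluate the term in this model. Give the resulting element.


  p = 0
  (f (p)) = f(0,) = 0
  (f (f (p))) = f(0,) = 0

value = 0


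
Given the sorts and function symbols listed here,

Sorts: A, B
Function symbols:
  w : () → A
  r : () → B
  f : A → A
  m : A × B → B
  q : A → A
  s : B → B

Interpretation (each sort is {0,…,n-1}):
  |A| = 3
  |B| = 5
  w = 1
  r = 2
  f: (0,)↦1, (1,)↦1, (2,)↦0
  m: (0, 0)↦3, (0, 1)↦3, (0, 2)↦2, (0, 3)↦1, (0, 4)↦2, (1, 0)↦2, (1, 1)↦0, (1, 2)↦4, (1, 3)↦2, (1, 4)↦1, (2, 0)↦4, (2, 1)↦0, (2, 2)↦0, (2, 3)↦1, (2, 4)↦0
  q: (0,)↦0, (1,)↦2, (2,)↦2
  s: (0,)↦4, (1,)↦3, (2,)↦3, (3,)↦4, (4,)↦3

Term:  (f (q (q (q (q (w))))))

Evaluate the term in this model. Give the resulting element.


  w = 1
  (q (w)) = q(1,) = 2
  (q (q (w))) = q(2,) = 2
  (q (q (q (w)))) = q(2,) = 2
  (q (q (q (q (w))))) = q(2,) = 2
  (f (q (q (q (q (w)))))) = f(2,) = 0

value = 0


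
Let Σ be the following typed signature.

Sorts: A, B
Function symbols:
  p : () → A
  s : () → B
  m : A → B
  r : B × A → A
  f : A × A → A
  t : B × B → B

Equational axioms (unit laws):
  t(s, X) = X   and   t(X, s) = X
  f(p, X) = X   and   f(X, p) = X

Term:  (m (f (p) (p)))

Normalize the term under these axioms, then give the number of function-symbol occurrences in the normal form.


size = 2

1. (m (f (p) (p)))  →  (m (p))
normal form: (m (p))


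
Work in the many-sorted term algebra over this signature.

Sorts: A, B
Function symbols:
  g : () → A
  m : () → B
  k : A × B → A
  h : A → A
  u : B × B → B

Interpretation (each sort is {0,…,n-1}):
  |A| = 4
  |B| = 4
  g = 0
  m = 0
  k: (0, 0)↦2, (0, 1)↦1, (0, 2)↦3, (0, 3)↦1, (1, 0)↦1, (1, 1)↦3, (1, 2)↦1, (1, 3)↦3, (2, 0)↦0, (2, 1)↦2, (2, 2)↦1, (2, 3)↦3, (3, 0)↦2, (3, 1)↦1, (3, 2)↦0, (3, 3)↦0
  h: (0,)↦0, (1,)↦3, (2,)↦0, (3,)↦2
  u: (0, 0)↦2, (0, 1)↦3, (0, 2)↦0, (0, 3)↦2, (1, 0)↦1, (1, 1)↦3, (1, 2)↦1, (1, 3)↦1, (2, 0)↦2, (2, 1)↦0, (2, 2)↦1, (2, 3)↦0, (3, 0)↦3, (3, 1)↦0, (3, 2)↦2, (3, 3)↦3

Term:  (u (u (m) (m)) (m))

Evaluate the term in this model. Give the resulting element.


  m = 0
  m = 0
  (u (m) (m)) = u(0, 0) = 2
  m = 0
  (u (u (m) (m)) (m)) = u(2, 0) = 2

value = 2


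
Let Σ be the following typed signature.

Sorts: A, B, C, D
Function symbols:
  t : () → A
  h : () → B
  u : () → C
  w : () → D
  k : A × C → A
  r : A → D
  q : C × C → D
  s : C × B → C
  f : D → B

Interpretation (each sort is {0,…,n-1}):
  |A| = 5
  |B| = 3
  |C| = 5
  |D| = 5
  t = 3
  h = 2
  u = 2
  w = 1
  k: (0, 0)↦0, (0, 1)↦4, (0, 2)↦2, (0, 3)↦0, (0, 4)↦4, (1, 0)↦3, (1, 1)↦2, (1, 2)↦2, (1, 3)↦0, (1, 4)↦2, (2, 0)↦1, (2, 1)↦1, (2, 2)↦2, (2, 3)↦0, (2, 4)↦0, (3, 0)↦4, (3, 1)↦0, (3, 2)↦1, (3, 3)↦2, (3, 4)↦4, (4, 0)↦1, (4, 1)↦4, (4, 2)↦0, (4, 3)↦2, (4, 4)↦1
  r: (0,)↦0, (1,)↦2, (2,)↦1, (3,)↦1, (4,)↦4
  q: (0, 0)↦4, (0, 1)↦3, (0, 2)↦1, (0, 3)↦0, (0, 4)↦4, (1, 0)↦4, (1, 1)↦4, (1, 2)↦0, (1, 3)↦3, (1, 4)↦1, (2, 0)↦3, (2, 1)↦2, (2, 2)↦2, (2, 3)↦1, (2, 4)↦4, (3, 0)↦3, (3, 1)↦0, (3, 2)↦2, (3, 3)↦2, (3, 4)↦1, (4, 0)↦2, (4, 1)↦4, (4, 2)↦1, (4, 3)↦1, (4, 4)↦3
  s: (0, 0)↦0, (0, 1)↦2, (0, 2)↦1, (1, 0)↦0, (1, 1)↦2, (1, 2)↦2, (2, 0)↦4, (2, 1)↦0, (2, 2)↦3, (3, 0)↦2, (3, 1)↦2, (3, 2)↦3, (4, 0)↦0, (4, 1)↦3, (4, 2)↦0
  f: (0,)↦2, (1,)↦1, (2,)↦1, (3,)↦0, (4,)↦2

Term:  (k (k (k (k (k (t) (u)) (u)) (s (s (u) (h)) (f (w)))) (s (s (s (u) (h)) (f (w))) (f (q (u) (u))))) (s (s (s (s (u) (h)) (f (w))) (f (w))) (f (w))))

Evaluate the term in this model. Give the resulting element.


value = 2

  t = 3
  u = 2
  (k (t) (u)) = k(3, 2) = 1
  u = 2
  (k (k (t) (u)) (u)) = k(1, 2) = 2
  u = 2
  h = 2
  (s (u) (h)) = s(2, 2) = 3
  w = 1
  (f (w)) = f(1,) = 1
  (s (s (u) (h)) (f (w))) = s(3, 1) = 2
  (k (k (k (t) (u)) (u)) (s (s (u) (h)) (f (w)))) = k(2, 2) = 2
  u = 2
  h = 2
  (s (u) (h)) = s(2, 2) = 3
  w = 1
  (f (w)) = f(1,) = 1
  (s (s (u) (h)) (f (w))) = s(3, 1) = 2
  u = 2
  u = 2
  (q (u) (u)) = q(2, 2) = 2
  (f (q (u) (u))) = f(2,) = 1
  (s (s (s (u) (h)) (f (w))) (f (q (u) (u)))) = s(2, 1) = 0
  (k (k (k (k (t) (u)) (u)) (s (s (u) (h)) (f (w)))) (s (s (s (u) (h)) (f (w))) (f (q (u) (u))))) = k(2, 0) = 1
  u = 2
  h = 2
  (s (u) (h)) = s(2, 2) = 3
  w = 1
  (f (w)) = f(1,) = 1
  (s (s (u) (h)) (f (w))) = s(3, 1) = 2
  w = 1
  (f (w)) = f(1,) = 1
  (s (s (s (u) (h)) (f (w))) (f (w))) = s(2, 1) = 0
  w = 1
  (f (w)) = f(1,) = 1
  (s (s (s (s (u) (h)) (f (w))) (f (w))) (f (w))) = s(0, 1) = 2
  (k (k (k (k (k (t) (u)) (u)) (s (s (u) (h)) (f (w)))) (s (s (s (u) (h)) (f (w))) (f (q (u) (u))))) (s (s (s (s (u) (h)) (f (w))) (f (w))) (f (w)))) = k(1, 2) = 2


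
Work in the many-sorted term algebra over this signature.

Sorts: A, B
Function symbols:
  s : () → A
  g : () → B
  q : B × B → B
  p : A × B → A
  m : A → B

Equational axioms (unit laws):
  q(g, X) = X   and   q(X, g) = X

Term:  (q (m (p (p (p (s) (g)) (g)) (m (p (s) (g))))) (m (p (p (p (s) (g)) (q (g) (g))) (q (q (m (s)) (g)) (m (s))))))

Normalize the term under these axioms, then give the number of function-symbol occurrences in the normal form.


1. (q (m (p (p (p (s) (g)) (g)) (m (p (s) (g))))) (m (p (p (p (s) (g)) (q (g) (g))) (q (q (m (s)) (g)) (m (s))))))  →  (q (m (p (p (p (s) (g)) (g)) (m (p (s) (g))))) (m (p (p (p (s) (g)) (g)) (q (q (m (s)) (g)) (m (s))))))
2. (q (m (p (p (p (s) (g)) (g)) (m (p (s) (g))))) (m (p (p (p (s) (g)) (g)) (q (q (m (s)) (g)) (m (s))))))  →  (q (m (p (p (p (s) (g)) (g)) (m (p (s) (g))))) (m (p (p (p (s) (g)) (g)) (q (m (s)) (m (s))))))
normal form: (q (m (p (p (p (s) (g)) (g)) (m (p (s) (g))))) (m (p (p (p (s) (g)) (g)) (q (m (s)) (m (s))))))

size = 24


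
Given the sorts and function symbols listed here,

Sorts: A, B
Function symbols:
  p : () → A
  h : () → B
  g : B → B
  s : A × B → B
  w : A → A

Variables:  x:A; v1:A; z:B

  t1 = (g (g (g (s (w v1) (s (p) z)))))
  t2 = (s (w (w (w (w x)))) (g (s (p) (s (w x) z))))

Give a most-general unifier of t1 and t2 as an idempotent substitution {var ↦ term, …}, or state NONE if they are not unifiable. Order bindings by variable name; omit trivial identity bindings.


head clash or occurs-check failure — not unifiable

NONE (not unifiable)


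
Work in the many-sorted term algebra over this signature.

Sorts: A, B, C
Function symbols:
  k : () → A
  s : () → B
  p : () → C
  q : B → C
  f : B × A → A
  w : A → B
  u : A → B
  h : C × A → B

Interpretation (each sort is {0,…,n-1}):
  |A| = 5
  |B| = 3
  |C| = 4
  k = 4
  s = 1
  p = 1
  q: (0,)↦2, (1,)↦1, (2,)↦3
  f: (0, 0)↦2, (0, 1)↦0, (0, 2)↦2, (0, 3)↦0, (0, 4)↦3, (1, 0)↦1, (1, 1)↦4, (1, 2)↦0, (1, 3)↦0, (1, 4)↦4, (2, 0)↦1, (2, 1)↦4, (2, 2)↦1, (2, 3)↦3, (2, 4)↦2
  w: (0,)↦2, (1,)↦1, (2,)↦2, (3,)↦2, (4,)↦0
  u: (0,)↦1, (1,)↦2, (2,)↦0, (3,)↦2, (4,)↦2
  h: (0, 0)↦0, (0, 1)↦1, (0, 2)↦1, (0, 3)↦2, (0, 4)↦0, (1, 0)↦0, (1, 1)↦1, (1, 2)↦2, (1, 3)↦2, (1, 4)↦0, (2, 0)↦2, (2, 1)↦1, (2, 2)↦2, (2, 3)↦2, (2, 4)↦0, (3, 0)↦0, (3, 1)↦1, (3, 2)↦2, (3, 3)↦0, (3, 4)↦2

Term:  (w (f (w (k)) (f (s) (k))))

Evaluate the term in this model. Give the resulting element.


value = 2

  k = 4
  (w (k)) = w(4,) = 0
  s = 1
  k = 4
  (f (s) (k)) = f(1, 4) = 4
  (f (w (k)) (f (s) (k))) = f(0, 4) = 3
  (w (f (w (k)) (f (s) (k)))) = w(3,) = 2


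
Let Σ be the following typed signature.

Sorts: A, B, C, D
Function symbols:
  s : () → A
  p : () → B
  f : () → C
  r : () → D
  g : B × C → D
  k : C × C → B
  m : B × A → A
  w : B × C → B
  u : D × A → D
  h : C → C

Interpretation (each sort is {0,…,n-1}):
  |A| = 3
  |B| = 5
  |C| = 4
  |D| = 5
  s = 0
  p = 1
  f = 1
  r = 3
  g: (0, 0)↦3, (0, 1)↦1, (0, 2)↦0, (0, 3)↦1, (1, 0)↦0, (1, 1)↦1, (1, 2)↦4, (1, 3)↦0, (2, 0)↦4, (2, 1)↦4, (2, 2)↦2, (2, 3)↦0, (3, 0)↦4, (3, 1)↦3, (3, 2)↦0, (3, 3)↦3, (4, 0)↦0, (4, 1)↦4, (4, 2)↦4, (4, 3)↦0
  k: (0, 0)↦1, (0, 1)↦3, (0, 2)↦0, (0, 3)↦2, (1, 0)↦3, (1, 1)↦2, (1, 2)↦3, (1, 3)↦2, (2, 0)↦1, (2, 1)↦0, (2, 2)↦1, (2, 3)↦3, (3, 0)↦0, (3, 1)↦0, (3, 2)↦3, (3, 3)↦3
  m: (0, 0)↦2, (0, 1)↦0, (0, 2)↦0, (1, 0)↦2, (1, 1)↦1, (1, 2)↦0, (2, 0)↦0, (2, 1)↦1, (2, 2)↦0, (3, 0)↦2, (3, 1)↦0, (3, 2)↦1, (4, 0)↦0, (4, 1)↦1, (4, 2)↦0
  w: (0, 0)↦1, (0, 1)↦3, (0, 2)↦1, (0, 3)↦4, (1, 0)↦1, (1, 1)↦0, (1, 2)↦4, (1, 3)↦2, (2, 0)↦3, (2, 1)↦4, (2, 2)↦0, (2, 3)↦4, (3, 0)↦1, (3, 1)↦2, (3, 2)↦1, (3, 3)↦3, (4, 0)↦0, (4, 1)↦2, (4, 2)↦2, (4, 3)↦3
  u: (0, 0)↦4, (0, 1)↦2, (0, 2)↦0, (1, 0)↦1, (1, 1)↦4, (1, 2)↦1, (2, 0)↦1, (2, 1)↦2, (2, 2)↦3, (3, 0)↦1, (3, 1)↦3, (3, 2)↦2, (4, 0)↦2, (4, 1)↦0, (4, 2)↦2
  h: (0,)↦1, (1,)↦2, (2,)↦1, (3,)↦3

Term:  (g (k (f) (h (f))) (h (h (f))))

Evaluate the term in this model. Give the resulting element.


  f = 1
  f = 1
  (h (f)) = h(1,) = 2
  (k (f) (h (f))) = k(1, 2) = 3
  f = 1
  (h (f)) = h(1,) = 2
  (h (h (f))) = h(2,) = 1
  (g (k (f) (h (f))) (h (h (f)))) = g(3, 1) = 3

value = 3


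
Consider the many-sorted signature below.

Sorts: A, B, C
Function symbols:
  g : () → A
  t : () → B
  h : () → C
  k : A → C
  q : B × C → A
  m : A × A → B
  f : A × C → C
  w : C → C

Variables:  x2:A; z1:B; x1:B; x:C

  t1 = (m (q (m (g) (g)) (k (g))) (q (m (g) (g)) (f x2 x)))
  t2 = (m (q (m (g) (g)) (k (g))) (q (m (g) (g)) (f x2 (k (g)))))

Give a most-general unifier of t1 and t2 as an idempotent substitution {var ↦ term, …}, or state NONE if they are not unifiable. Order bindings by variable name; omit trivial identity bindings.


{x ↦ (k (g))}


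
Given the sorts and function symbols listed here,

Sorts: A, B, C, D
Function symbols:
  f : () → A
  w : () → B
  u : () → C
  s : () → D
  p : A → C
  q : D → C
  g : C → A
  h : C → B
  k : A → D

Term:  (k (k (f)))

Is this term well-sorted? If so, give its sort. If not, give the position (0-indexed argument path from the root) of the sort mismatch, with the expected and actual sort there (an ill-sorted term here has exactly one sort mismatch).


    (f) : A
  (k (f)) : D
(k (k (f))) : ✗ arg 0 at [0] has sort D, expected A

ill-sorted at position [0]: expected A, got D


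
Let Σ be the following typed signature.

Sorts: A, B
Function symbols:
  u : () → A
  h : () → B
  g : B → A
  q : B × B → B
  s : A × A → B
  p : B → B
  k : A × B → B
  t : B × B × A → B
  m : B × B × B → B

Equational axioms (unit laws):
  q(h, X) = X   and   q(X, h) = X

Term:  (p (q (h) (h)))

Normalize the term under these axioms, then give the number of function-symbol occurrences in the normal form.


1. (p (q (h) (h)))  →  (p (h))
normal form: (p (h))

size = 2


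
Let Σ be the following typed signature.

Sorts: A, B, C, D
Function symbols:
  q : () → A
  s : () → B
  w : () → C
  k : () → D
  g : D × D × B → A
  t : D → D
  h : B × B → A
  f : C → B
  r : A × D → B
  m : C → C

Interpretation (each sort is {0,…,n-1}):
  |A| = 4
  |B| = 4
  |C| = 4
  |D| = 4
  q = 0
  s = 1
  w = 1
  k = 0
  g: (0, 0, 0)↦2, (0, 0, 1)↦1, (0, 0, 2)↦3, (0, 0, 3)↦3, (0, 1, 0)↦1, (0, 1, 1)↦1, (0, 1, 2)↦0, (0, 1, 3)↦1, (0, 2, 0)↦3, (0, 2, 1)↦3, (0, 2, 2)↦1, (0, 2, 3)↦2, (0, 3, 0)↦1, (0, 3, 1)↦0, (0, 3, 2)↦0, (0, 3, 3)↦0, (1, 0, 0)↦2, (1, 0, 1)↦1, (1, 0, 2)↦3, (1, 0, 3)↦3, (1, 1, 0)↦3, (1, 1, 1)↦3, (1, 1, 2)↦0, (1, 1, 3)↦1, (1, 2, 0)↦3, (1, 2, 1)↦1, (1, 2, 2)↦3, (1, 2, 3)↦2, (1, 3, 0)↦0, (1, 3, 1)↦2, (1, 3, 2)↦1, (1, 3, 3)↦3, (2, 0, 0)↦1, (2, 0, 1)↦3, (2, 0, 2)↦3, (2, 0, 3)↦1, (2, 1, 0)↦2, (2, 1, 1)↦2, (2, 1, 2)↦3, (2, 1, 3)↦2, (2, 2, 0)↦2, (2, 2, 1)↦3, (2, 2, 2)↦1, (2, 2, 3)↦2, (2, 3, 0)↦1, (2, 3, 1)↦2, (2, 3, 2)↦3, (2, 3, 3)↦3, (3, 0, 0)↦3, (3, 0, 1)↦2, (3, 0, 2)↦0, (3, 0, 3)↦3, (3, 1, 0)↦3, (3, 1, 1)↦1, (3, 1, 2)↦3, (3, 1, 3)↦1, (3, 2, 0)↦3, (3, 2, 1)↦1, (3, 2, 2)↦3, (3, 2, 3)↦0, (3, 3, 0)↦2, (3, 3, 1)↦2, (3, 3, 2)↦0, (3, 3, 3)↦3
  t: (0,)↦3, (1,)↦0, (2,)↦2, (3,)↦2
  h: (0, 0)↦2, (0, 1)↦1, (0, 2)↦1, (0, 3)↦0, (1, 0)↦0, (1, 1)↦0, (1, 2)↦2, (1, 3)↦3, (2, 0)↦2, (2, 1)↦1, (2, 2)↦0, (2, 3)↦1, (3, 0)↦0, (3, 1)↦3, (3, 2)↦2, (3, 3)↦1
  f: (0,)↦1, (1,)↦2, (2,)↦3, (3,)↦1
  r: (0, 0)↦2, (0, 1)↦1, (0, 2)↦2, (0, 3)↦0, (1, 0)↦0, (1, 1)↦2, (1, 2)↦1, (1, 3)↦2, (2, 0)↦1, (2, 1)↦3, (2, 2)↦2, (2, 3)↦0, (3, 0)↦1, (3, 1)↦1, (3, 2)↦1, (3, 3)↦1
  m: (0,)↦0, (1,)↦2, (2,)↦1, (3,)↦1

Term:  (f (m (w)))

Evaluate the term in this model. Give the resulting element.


  w = 1
  (m (w)) = m(1,) = 2
  (f (m (w))) = f(2,) = 3

value = 3


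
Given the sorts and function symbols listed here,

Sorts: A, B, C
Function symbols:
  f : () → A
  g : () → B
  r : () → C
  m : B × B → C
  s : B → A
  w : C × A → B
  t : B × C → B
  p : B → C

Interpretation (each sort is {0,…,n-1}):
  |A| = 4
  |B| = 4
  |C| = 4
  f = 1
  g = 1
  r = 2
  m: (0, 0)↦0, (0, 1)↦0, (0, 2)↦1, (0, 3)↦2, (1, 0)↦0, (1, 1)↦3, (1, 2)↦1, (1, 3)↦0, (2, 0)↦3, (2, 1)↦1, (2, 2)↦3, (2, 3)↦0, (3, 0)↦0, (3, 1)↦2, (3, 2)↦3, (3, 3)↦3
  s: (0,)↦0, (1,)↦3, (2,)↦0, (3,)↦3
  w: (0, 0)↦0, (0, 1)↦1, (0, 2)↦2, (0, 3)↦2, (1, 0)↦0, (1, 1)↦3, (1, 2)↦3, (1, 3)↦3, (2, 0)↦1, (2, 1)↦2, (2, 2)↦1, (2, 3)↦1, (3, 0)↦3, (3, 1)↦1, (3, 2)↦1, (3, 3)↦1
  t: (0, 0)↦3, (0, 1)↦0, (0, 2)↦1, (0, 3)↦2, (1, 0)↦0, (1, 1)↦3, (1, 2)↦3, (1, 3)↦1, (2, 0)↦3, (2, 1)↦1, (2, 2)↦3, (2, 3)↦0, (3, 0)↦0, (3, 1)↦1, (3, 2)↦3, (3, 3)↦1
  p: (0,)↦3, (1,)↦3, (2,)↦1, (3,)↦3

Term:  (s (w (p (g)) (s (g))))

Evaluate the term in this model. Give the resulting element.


value = 3

  g = 1
  (p (g)) = p(1,) = 3
  g = 1
  (s (g)) = s(1,) = 3
  (w (p (g)) (s (g))) = w(3, 3) = 1
  (s (w (p (g)) (s (g)))) = s(1,) = 3


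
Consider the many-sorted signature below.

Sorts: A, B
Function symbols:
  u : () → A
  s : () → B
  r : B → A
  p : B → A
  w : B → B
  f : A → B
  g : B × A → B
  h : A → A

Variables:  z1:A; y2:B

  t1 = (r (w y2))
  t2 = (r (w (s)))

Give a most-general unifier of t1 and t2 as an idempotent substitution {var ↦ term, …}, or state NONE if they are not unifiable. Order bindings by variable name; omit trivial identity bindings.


{y2 ↦ (s)}


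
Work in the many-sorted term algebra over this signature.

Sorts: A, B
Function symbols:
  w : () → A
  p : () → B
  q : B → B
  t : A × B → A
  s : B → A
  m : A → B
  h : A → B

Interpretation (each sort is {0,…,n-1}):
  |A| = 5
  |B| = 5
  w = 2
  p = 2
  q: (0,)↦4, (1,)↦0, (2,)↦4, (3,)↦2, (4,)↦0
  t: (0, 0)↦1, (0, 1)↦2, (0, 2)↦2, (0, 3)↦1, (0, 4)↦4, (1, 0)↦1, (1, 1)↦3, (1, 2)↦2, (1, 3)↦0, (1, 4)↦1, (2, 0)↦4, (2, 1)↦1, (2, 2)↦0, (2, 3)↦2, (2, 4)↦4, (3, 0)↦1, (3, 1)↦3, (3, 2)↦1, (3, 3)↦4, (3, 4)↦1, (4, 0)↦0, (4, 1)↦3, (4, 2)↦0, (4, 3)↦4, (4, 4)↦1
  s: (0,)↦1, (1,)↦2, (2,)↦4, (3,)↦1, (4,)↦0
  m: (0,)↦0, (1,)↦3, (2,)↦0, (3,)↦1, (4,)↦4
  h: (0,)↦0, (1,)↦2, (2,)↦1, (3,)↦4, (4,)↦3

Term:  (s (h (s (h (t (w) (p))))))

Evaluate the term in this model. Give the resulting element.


  w = 2
  p = 2
  (t (w) (p)) = t(2, 2) = 0
  (h (t (w) (p))) = h(0,) = 0
  (s (h (t (w) (p)))) = s(0,) = 1
  (h (s (h (t (w) (p))))) = h(1,) = 2
  (s (h (s (h (t (w) (p)))))) = s(2,) = 4

value = 4


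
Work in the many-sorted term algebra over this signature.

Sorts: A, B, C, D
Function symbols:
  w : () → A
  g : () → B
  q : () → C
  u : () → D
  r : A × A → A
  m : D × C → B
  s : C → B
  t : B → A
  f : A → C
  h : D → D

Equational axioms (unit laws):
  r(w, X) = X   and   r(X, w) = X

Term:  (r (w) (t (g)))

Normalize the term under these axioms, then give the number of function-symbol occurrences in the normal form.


size = 2

1. (r (w) (t (g)))  →  (t (g))
normal form: (t (g))


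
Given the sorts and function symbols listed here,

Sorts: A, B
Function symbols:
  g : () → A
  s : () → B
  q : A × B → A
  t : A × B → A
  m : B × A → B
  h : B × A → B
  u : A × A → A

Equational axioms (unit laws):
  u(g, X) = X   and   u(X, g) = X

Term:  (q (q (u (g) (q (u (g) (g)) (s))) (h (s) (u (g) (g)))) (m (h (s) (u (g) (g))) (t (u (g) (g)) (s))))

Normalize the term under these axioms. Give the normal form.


normal form = (q (q (q (g) (s)) (h (s) (g))) (m (h (s) (g)) (t (g) (s))))

1. (q (q (u (g) (q (u (g) (g)) (s))) (h (s) (u (g) (g)))) (m (h (s) (u (g) (g))) (t (u (g) (g)) (s))))  →  (q (q (q (u (g) (g)) (s)) (h (s) (u (g) (g)))) (m (h (s) (u (g) (g))) (t (u (g) (g)) (s))))
2. (q (q (q (u (g) (g)) (s)) (h (s) (u (g) (g)))) (m (h (s) (u (g) (g))) (t (u (g) (g)) (s))))  →  (q (q (q (g) (s)) (h (s) (u (g) (g)))) (m (h (s) (u (g) (g))) (t (u (g) (g)) (s))))
3. (q (q (q (g) (s)) (h (s) (u (g) (g)))) (m (h (s) (u (g) (g))) (t (u (g) (g)) (s))))  →  (q (q (q (g) (s)) (h (s) (g))) (m (h (s) (u (g) (g))) (t (u (g) (g)) (s))))
4. (q (q (q (g) (s)) (h (s) (g))) (m (h (s) (u (g) (g))) (t (u (g) (g)) (s))))  →  (q (q (q (g) (s)) (h (s) (g))) (m (h (s) (g)) (t (u (g) (g)) (s))))
5. (q (q (q (g) (s)) (h (s) (g))) (m (h (s) (g)) (t (u (g) (g)) (s))))  →  (q (q (q (g) (s)) (h (s) (g))) (m (h (s) (g)) (t (g) (s))))


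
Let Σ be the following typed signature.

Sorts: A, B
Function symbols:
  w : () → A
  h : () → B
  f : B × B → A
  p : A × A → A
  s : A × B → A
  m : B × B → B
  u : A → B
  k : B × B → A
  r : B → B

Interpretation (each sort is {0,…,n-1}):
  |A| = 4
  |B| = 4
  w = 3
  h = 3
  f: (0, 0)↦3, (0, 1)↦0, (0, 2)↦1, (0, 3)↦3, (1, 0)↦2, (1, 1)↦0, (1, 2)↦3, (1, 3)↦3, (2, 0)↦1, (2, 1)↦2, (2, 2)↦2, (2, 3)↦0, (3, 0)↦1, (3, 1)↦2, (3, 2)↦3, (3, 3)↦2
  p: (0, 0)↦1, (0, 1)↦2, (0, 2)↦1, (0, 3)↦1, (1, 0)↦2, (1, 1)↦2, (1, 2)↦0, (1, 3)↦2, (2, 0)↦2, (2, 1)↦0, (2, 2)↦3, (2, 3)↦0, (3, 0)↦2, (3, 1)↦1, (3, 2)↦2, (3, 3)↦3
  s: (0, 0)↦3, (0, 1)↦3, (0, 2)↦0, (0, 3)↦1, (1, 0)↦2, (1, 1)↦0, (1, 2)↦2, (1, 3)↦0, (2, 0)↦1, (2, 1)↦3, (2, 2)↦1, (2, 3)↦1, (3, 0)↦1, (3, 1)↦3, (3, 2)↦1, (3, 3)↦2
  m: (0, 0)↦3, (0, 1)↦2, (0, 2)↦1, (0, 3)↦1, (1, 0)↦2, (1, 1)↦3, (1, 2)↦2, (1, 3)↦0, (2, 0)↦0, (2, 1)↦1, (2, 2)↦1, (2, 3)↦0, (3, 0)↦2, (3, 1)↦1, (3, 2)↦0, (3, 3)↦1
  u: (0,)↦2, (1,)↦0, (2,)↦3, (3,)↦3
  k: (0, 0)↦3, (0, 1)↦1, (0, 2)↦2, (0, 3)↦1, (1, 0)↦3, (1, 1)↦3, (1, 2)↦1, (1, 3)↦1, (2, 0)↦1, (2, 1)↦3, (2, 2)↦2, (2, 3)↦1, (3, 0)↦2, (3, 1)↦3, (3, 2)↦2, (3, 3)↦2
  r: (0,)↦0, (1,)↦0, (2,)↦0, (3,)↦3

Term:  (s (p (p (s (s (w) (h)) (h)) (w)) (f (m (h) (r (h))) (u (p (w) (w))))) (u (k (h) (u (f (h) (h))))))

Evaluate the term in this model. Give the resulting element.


  w = 3
  h = 3
  (s (w) (h)) = s(3, 3) = 2
  h = 3
  (s (s (w) (h)) (h)) = s(2, 3) = 1
  w = 3
  (p (s (s (w) (h)) (h)) (w)) = p(1, 3) = 2
  h = 3
  h = 3
  (r (h)) = r(3,) = 3
  (m (h) (r (h))) = m(3, 3) = 1
  w = 3
  w = 3
  (p (w) (w)) = p(3, 3) = 3
  (u (p (w) (w))) = u(3,) = 3
  (f (m (h) (r (h))) (u (p (w) (w)))) = f(1, 3) = 3
  (p (p (s (s (w) (h)) (h)) (w)) (f (m (h) (r (h))) (u (p (w) (w))))) = p(2, 3) = 0
  h = 3
  h = 3
  h = 3
  (f (h) (h)) = f(3, 3) = 2
  (u (f (h) (h))) = u(2,) = 3
  (k (h) (u (f (h) (h)))) = k(3, 3) = 2
  (u (k (h) (u (f (h) (h))))) = u(2,) = 3
  (s (p (p (s (s (w) (h)) (h)) (w)) (f (m (h) (r (h))) (u (p (w) (w))))) (u (k (h) (u (f (h) (h)))))) = s(0, 3) = 1

value = 1


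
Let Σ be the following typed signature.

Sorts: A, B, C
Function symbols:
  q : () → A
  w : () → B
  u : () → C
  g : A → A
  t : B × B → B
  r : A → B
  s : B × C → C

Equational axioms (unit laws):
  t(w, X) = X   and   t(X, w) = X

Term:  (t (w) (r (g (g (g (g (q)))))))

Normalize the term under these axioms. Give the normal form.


1. (t (w) (r (g (g (g (g (q)))))))  →  (r (g (g (g (g (q))))))

normal form = (r (g (g (g (g (q))))))


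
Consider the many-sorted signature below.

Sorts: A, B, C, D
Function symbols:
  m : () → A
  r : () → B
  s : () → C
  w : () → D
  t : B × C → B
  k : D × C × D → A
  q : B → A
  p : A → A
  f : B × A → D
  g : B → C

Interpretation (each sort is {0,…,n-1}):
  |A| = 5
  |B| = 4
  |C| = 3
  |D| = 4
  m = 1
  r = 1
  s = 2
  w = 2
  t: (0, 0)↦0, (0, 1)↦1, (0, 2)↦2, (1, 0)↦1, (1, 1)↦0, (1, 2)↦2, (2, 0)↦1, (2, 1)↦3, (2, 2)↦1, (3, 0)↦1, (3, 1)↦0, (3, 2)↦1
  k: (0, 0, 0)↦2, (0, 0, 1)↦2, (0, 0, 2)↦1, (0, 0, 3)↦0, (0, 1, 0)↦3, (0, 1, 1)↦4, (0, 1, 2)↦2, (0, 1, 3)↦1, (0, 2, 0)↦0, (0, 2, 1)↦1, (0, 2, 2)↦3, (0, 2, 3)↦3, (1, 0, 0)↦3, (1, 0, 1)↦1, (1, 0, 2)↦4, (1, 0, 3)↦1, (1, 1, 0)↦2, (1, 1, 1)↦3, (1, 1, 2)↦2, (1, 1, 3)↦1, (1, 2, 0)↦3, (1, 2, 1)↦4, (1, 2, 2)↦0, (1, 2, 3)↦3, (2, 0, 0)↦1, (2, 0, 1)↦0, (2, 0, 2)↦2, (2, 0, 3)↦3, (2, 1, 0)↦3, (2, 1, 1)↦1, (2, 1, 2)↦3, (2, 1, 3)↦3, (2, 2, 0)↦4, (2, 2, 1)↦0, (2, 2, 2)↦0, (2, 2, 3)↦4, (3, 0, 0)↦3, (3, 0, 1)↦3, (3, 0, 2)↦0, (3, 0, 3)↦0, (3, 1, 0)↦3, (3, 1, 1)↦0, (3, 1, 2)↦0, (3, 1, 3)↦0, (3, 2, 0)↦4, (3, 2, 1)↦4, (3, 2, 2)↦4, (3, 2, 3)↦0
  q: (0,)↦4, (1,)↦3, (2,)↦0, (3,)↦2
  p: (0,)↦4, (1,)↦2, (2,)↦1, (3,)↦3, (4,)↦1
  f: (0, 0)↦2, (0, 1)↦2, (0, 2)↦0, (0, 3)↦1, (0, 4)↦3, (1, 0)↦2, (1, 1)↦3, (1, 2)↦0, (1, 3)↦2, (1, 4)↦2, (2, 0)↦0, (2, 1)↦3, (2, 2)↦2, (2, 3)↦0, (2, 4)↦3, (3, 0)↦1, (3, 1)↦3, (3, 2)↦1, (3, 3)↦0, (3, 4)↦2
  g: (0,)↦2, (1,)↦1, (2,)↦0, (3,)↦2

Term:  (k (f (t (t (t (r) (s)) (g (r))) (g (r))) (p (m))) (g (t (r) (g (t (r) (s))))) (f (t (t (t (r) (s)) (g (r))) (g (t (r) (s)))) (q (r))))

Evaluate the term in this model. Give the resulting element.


  r = 1
  s = 2
  (t (r) (s)) = t(1, 2) = 2
  r = 1
  (g (r)) = g(1,) = 1
  (t (t (r) (s)) (g (r))) = t(2, 1) = 3
  r = 1
  (g (r)) = g(1,) = 1
  (t (t (t (r) (s)) (g (r))) (g (r))) = t(3, 1) = 0
  m = 1
  (p (m)) = p(1,) = 2
  (f (t (t (t (r) (s)) (g (r))) (g (r))) (p (m))) = f(0, 2) = 0
  r = 1
  r = 1
  s = 2
  (t (r) (s)) = t(1, 2) = 2
  (g (t (r) (s))) = g(2,) = 0
  (t (r) (g (t (r) (s)))) = t(1, 0) = 1
  (g (t (r) (g (t (r) (s))))) = g(1,) = 1
  r = 1
  s = 2
  (t (r) (s)) = t(1, 2) = 2
  r = 1
  (g (r)) = g(1,) = 1
  (t (t (r) (s)) (g (r))) = t(2, 1) = 3
  r = 1
  s = 2
  (t (r) (s)) = t(1, 2) = 2
  (g (t (r) (s))) = g(2,) = 0
  (t (t (t (r) (s)) (g (r))) (g (t (r) (s)))) = t(3, 0) = 1
  r = 1
  (q (r)) = q(1,) = 3
  (f (t (t (t (r) (s)) (g (r))) (g (t (r) (s)))) (q (r))) = f(1, 3) = 2
  (k (f (t (t (t (r) (s)) (g (r))) (g (r))) (p (m))) (g (t (r) (g (t (r) (s))))) (f (t (t (t (r) (s)) (g (r))) (g (t (r) (s)))) (q (r)))) = k(0, 1, 2) = 2

value = 2


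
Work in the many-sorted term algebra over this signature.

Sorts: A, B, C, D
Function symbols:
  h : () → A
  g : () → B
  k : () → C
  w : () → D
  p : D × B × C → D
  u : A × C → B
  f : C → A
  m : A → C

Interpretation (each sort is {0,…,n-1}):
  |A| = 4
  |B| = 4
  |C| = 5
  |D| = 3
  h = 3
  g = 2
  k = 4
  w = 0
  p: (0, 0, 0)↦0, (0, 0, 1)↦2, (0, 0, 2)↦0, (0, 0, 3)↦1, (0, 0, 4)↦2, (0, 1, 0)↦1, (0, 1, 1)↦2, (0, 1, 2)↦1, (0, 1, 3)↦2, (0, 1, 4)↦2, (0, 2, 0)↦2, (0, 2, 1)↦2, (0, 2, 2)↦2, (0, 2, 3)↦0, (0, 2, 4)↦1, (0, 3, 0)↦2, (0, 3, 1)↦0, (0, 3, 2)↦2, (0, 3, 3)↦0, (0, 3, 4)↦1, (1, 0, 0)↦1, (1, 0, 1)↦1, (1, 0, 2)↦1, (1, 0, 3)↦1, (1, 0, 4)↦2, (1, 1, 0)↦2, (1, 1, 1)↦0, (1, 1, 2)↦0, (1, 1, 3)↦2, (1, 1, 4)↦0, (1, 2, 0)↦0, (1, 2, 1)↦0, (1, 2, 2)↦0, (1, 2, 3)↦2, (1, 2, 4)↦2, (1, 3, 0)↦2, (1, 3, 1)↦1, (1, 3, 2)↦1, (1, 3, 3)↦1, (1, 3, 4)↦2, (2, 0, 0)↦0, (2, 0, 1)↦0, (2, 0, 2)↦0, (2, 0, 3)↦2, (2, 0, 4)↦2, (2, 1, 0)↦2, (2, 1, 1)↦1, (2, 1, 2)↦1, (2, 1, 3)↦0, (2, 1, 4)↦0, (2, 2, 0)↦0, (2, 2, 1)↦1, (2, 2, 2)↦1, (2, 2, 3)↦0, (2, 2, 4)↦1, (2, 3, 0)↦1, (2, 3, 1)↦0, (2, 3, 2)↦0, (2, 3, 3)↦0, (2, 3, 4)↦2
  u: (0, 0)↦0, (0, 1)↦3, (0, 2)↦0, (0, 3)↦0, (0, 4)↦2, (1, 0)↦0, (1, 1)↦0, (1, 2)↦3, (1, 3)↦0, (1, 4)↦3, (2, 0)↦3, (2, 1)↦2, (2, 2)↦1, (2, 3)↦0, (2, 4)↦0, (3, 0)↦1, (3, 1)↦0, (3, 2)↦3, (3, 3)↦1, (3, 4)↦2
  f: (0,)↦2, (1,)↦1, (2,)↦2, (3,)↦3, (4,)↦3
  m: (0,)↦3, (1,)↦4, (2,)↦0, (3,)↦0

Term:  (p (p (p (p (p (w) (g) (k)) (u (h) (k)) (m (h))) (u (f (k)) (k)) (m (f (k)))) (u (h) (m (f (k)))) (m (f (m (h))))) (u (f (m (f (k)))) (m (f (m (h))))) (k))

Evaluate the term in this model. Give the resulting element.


  w = 0
  g = 2
  k = 4
  (p (w) (g) (k)) = p(0, 2, 4) = 1
  h = 3
  k = 4
  (u (h) (k)) = u(3, 4) = 2
  h = 3
  (m (h)) = m(3,) = 0
  (p (p (w) (g) (k)) (u (h) (k)) (m (h))) = p(1, 2, 0) = 0
  k = 4
  (f (k)) = f(4,) = 3
  k = 4
  (u (f (k)) (k)) = u(3, 4) = 2
  k = 4
  (f (k)) = f(4,) = 3
  (m (f (k))) = m(3,) = 0
  (p (p (p (w) (g) (k)) (u (h) (k)) (m (h))) (u (f (k)) (k)) (m (f (k)))) = p(0, 2, 0) = 2
  h = 3
  k = 4
  (f (k)) = f(4,) = 3
  (m (f (k))) = m(3,) = 0
  (u (h) (m (f (k)))) = u(3, 0) = 1
  h = 3
  (m (h)) = m(3,) = 0
  (f (m (h))) = f(0,) = 2
  (m (f (m (h)))) = m(2,) = 0
  (p (p (p (p (w) (g) (k)) (u (h) (k)) (m (h))) (u (f (k)) (k)) (m (f (k)))) (u (h) (m (f (k)))) (m (f (m (h))))) = p(2, 1, 0) = 2
  k = 4
  (f (k)) = f(4,) = 3
  (m (f (k))) = m(3,) = 0
  (f (m (f (k)))) = f(0,) = 2
  h = 3
  (m (h)) = m(3,) = 0
  (f (m (h))) = f(0,) = 2
  (m (f (m (h)))) = m(2,) = 0
  (u (f (m (f (k)))) (m (f (m (h))))) = u(2, 0) = 3
  k = 4
  (p (p (p (p (p (w) (g) (k)) (u (h) (k)) (m (h))) (u (f (k)) (k)) (m (f (k)))) (u (h) (m (f (k)))) (m (f (m (h))))) (u (f (m (f (k)))) (m (f (m (h))))) (k)) = p(2, 3, 4) = 2

value = 2


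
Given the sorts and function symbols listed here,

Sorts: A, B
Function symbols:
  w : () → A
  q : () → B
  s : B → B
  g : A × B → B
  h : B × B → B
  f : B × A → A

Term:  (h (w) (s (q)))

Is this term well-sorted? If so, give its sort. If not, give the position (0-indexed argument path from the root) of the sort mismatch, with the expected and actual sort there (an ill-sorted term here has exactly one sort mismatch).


  (w) : A
    (q) : B
  (s (q)) : B
(h (w) (s (q))) : ✗ arg 0 at [0] has sort A, expected B

ill-sorted at position [0]: expected B, got A


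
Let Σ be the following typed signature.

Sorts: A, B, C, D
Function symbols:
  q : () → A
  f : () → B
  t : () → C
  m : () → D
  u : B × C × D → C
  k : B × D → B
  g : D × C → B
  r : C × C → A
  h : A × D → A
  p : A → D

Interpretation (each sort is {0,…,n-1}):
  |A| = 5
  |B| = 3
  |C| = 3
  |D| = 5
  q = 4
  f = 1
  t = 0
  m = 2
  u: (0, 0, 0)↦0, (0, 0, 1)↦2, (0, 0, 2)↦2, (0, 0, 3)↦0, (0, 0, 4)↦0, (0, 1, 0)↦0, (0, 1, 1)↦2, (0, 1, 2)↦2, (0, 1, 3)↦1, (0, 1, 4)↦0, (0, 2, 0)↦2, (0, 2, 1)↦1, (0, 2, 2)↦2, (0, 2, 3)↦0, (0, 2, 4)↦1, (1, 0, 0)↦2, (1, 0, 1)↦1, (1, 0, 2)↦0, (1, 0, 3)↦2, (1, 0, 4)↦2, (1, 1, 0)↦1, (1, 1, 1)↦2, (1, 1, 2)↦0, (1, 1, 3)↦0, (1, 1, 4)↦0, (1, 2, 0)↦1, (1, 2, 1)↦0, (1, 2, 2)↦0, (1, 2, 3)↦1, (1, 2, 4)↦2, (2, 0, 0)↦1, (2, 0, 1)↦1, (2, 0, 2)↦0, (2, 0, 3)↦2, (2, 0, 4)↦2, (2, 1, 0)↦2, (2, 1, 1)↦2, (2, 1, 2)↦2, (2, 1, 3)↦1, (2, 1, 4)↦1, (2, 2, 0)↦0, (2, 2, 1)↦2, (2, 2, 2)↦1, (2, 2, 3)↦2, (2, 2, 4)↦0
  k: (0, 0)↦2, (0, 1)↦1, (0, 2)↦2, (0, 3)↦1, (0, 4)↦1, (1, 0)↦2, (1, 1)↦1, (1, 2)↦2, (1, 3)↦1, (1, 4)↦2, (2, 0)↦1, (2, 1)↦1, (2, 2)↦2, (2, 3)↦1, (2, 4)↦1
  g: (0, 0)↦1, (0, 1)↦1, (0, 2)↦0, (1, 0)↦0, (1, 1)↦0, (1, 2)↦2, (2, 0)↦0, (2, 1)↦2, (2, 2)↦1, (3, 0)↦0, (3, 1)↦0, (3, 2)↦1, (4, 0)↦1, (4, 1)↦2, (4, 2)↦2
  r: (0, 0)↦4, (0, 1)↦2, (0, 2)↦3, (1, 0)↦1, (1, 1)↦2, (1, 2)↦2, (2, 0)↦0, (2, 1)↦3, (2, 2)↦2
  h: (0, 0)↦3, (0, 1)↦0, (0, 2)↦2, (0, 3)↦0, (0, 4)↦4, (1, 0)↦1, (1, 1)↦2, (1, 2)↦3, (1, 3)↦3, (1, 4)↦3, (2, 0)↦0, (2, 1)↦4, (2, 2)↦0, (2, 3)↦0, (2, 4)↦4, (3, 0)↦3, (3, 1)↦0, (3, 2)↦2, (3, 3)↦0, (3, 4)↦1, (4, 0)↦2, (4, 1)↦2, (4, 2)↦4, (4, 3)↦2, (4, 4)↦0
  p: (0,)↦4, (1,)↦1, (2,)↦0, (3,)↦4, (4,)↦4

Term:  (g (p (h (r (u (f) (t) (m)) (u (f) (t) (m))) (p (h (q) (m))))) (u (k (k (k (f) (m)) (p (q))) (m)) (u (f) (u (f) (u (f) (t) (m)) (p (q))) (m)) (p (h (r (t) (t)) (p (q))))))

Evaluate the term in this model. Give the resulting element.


value = 2

  f = 1
  t = 0
  m = 2
  (u (f) (t) (m)) = u(1, 0, 2) = 0
  f = 1
  t = 0
  m = 2
  (u (f) (t) (m)) = u(1, 0, 2) = 0
  (r (u (f) (t) (m)) (u (f) (t) (m))) = r(0, 0) = 4
  q = 4
  m = 2
  (h (q) (m)) = h(4, 2) = 4
  (p (h (q) (m))) = p(4,) = 4
  (h (r (u (f) (t) (m)) (u (f) (t) (m))) (p (h (q) (m)))) = h(4, 4) = 0
  (p (h (r (u (f) (t) (m)) (u (f) (t) (m))) (p (h (q) (m))))) = p(0,) = 4
  f = 1
  m = 2
  (k (f) (m)) = k(1, 2) = 2
  q = 4
  (p (q)) = p(4,) = 4
  (k (k (f) (m)) (p (q))) = k(2, 4) = 1
  m = 2
  (k (k (k (f) (m)) (p (q))) (m)) = k(1, 2) = 2
  f = 1
  f = 1
  f = 1
  t = 0
  m = 2
  (u (f) (t) (m)) = u(1, 0, 2) = 0
  q = 4
  (p (q)) = p(4,) = 4
  (u (f) (u (f) (t) (m)) (p (q))) = u(1, 0, 4) = 2
  m = 2
  (u (f) (u (f) (u (f) (t) (m)) (p (q))) (m)) = u(1, 2, 2) = 0
  t = 0
  t = 0
  (r (t) (t)) = r(0, 0) = 4
  q = 4
  (p (q)) = p(4,) = 4
  (h (r (t) (t)) (p (q))) = h(4, 4) = 0
  (p (h (r (t) (t)) (p (q)))) = p(0,) = 4
  (u (k (k (k (f) (m)) (p (q))) (m)) (u (f) (u (f) (u (f) (t) (m)) (p (q))) (m)) (p (h (r (t) (t)) (p (q))))) = u(2, 0, 4) = 2
  (g (p (h (r (u (f) (t) (m)) (u (f) (t) (m))) (p (h (q) (m))))) (u (k (k (k (f) (m)) (p (q))) (m)) (u (f) (u (f) (u (f) (t) (m)) (p (q))) (m)) (p (h (r (t) (t)) (p (q)))))) = g(4, 2) = 2


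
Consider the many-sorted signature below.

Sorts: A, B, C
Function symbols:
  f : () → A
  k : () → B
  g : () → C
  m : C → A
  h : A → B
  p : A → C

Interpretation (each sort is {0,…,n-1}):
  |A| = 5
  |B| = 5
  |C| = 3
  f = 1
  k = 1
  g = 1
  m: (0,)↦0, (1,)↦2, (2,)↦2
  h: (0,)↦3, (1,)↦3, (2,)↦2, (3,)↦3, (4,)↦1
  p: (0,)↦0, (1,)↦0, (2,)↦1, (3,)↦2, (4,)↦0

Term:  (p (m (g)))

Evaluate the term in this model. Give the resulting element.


value = 1

  g = 1
  (m (g)) = m(1,) = 2
  (p (m (g))) = p(2,) = 1


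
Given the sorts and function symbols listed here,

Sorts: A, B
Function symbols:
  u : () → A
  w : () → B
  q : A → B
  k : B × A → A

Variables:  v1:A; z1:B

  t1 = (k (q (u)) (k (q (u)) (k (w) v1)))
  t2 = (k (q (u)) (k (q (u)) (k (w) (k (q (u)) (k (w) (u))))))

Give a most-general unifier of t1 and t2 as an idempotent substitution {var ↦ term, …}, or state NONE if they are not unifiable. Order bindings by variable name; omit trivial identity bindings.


{v1 ↦ (k (q (u)) (k (w) (u)))}


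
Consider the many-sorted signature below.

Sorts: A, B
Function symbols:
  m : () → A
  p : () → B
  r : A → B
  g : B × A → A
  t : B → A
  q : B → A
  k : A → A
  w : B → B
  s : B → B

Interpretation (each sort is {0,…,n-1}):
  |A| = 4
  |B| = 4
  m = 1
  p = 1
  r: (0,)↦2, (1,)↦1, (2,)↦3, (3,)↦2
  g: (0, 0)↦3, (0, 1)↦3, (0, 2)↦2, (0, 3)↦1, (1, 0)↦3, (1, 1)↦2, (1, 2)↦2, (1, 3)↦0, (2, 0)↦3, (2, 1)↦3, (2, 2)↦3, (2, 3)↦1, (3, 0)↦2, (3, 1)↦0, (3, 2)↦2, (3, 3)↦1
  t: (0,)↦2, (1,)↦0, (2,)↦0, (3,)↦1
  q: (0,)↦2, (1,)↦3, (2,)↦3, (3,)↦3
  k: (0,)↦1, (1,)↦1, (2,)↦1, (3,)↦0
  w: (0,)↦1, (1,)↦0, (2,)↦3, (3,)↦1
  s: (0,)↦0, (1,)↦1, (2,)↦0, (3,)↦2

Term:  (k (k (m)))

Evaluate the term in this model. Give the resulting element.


  m = 1
  (k (m)) = k(1,) = 1
  (k (k (m))) = k(1,) = 1

value = 1


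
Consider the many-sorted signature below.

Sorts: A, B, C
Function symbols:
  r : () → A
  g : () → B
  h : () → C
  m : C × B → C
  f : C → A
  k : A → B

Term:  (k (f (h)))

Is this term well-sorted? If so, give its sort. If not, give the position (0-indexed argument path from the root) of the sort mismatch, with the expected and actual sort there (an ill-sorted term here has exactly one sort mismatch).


well-sorted; sort = B

    (h) : C
  (f (h)) : A
(k (f (h))) : B


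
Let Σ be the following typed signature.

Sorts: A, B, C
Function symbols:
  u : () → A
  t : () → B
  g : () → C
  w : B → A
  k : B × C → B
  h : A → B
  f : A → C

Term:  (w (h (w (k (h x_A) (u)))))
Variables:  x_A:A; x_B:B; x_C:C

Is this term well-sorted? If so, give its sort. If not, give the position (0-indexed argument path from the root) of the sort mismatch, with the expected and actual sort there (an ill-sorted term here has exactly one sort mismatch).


          x_A : A
        (h x_A) : B
        (u) : A
      (k (h x_A) (u)) : ✗ arg 1 at [0, 0, 0, 1] has sort A, expected C

ill-sorted at position [0, 0, 0, 1]: expected C, got A


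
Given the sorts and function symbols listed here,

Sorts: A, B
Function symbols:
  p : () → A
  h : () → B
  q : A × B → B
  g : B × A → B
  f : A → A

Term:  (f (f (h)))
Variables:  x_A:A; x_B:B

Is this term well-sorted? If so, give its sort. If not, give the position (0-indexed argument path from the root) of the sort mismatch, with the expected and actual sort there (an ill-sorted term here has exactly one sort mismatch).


    (h) : B
  (f (h)) : ✗ arg 0 at [0, 0] has sort B, expected A

ill-sorted at position [0, 0]: expected A, got B


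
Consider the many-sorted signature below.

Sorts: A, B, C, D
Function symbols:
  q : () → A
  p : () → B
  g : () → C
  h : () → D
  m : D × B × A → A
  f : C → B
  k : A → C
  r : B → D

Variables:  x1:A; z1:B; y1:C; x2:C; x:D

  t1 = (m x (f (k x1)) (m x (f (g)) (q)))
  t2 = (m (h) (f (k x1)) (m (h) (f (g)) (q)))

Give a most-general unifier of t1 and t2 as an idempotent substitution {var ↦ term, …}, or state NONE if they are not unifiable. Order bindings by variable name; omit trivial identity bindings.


{x ↦ (h)}


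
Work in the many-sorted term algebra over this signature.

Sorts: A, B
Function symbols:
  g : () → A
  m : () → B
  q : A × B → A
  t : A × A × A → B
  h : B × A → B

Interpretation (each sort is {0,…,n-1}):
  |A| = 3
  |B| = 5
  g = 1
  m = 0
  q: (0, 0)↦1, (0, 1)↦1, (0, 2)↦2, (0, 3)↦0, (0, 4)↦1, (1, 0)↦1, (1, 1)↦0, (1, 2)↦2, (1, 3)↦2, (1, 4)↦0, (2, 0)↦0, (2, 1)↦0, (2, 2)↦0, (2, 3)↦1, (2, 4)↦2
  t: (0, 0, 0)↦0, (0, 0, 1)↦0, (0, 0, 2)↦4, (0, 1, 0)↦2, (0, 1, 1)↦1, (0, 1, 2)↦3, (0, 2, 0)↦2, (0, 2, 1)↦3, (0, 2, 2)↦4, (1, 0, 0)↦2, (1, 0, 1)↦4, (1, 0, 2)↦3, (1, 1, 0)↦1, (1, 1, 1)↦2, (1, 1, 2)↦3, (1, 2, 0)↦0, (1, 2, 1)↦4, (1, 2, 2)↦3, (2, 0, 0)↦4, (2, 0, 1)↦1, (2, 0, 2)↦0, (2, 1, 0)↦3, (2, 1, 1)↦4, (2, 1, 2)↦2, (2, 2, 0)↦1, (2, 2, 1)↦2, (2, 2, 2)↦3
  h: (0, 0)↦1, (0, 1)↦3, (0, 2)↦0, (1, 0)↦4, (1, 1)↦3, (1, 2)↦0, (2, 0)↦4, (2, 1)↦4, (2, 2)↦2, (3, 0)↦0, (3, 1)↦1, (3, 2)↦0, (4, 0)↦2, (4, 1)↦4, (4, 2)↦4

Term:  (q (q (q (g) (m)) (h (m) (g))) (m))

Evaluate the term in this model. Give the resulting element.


value = 0

  g = 1
  m = 0
  (q (g) (m)) = q(1, 0) = 1
  m = 0
  g = 1
  (h (m) (g)) = h(0, 1) = 3
  (q (q (g) (m)) (h (m) (g))) = q(1, 3) = 2
  m = 0
  (q (q (q (g) (m)) (h (m) (g))) (m)) = q(2, 0) = 0


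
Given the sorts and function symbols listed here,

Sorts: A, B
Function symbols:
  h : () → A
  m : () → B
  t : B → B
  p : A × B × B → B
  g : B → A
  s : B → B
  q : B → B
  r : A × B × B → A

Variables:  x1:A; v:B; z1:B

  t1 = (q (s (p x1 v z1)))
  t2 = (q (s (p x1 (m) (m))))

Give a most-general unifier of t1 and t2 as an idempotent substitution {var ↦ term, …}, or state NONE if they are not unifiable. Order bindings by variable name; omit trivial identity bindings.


{v ↦ (m), z1 ↦ (m)}


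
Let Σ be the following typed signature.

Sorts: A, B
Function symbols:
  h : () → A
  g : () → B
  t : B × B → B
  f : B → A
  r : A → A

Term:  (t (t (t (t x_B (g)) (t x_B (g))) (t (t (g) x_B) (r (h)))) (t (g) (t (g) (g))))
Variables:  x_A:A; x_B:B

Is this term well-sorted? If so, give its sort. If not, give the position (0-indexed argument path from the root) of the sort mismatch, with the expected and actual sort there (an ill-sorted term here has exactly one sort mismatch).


ill-sorted at position [0, 1, 1]: expected B, got A

        x_B : B
        (g) : B
      (t x_B (g)) : B
        x_B : B
        (g) : B
      (t x_B (g)) : B
    (t (t x_B (g)) (t x_B (g))) : B
        (g) : B
        x_B : B
      (t (g) x_B) : B
        (h) : A
      (r (h)) : A
    (t (t (g) x_B) (r (h))) : ✗ arg 1 at [0, 1, 1] has sort A, expected B
    (g) : B
      (g) : B
      (g) : B
    (t (g) (g)) : B
  (t (g) (t (g) (g))) : B


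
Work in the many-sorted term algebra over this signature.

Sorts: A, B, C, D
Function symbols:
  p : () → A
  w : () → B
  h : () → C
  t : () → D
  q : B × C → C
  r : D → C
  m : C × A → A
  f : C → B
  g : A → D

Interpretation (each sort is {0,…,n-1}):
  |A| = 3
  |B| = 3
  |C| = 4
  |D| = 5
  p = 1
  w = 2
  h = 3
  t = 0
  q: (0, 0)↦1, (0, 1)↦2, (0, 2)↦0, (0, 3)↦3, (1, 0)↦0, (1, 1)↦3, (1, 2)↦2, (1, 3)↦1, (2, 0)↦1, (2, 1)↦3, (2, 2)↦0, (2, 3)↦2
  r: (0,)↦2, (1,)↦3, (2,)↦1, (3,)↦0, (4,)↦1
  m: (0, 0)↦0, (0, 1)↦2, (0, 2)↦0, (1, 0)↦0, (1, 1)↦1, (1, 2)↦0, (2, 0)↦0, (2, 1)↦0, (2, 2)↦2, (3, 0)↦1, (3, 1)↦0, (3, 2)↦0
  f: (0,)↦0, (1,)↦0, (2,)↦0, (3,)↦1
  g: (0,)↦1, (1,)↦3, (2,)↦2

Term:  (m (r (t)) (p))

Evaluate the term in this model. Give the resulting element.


  t = 0
  (r (t)) = r(0,) = 2
  p = 1
  (m (r (t)) (p)) = m(2, 1) = 0

value = 0


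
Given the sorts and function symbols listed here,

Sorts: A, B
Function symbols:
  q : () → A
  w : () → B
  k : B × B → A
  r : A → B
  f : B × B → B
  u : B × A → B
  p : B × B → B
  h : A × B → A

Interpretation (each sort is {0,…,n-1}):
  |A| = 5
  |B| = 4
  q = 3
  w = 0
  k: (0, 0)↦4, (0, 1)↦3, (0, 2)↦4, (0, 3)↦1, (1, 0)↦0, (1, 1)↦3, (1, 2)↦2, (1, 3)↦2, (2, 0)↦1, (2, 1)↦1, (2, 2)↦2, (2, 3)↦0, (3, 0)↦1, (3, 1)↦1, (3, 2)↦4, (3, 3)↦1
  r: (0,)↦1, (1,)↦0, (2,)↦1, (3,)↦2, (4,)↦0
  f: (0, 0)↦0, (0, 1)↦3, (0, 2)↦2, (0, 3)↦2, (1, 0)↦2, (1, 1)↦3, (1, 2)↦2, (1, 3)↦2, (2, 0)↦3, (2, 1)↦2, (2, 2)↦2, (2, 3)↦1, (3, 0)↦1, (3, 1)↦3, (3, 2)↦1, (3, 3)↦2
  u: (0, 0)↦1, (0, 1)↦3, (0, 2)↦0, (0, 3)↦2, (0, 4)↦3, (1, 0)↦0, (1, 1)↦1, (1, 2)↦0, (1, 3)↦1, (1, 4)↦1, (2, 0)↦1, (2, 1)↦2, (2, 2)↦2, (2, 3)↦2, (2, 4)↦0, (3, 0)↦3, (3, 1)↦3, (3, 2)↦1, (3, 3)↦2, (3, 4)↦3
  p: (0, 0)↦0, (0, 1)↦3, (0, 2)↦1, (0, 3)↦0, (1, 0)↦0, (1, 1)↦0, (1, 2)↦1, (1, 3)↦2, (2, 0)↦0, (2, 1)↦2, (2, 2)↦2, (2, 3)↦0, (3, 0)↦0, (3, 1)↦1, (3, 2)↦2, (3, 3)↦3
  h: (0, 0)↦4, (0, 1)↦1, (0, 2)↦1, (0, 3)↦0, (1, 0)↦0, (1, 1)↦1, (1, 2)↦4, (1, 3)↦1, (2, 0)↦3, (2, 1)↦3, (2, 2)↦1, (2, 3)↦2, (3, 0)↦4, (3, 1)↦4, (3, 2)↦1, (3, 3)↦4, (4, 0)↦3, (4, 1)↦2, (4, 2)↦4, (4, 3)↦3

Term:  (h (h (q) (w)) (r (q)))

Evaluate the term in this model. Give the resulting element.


  q = 3
  w = 0
  (h (q) (w)) = h(3, 0) = 4
  q = 3
  (r (q)) = r(3,) = 2
  (h (h (q) (w)) (r (q))) = h(4, 2) = 4

value = 4
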